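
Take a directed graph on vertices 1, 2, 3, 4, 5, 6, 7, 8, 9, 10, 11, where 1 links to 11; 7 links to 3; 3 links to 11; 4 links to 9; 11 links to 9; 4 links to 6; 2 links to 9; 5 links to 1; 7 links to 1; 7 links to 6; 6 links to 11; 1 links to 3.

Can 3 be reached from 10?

10 has no outgoing edges, so nothing is reachable from it.

No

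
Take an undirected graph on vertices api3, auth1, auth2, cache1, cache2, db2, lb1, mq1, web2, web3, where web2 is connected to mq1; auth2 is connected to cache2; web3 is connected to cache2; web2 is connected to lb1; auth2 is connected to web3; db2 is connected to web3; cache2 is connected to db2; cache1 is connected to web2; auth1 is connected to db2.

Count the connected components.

3

From api3: component {api3}.
From auth1: component {auth1, auth2, cache2, db2, web3}.
From cache1: component {cache1, lb1, mq1, web2}.
That's 3 components.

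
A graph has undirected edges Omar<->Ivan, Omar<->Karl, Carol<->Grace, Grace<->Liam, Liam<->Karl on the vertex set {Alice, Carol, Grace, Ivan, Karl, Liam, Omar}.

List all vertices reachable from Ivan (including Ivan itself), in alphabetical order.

Start at Ivan.
Its neighbours: Omar.
Then their neighbours: Karl.
Then next layer: Liam.
Then next layer: Grace.
Then next layer: Carol.
Nothing further is reachable.

Carol, Grace, Ivan, Karl, Liam, Omar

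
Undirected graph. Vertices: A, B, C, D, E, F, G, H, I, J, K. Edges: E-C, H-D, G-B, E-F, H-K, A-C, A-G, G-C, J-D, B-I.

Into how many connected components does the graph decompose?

From A: component {A, B, C, E, F, G, I}.
From D: component {D, H, J, K}.
That's 2 components.

2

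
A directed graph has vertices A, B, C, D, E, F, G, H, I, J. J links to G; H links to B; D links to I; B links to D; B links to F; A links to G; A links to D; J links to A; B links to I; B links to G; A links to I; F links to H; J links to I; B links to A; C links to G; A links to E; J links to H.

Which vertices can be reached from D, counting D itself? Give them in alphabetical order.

Start at D.
Its neighbours: I.
Nothing further is reachable.

D, I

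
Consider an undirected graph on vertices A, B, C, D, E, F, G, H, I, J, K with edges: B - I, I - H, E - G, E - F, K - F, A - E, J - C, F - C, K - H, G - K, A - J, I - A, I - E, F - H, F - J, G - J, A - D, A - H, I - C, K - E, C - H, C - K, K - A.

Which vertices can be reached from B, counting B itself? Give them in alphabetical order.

A, B, C, D, E, F, G, H, I, J, K

Start at B.
Its neighbours: I.
Then their neighbours: A, C, E, H.
Then next layer: D, F, G, J, K.
Every vertex is now reached.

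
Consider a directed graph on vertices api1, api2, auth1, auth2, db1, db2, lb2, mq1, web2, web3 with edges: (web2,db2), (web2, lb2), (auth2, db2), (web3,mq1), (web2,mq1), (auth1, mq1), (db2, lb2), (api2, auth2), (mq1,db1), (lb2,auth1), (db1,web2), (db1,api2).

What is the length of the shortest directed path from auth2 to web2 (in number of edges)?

6

Distance 0: auth2.
Distance 1: db2.
Distance 2: lb2.
Distance 3: auth1.
Distance 4: mq1.
Distance 5: db1.
Distance 6: api2, web2 — contains web2.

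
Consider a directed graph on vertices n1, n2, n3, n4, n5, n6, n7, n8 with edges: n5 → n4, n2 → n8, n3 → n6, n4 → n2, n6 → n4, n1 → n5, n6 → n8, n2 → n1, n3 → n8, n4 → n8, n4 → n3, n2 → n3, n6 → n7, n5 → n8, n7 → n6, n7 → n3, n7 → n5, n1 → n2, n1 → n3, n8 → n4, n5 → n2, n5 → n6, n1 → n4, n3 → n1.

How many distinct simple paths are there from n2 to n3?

n2→n1→n3
n2→n1→n4→n3
n2→n1→n5→n4→n3
n2→n1→n5→n6→n4→n3
n2→n1→n5→n6→n7→n3
n2→n1→n5→n6→n8→n4→n3
n2→n1→n5→n8→n4→n3
n2→n3
n2→n8→n4→n3

9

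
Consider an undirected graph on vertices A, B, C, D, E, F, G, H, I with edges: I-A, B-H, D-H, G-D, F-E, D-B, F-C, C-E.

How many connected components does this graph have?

From A: component {A, I}.
From B: component {B, D, G, H}.
From C: component {C, E, F}.
That's 3 components.

3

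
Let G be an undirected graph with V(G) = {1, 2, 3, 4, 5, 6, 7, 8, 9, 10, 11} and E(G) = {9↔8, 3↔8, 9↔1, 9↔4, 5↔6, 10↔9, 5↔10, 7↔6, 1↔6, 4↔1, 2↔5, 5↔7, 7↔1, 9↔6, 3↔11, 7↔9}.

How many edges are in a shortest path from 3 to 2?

Distance 0: 3.
Distance 1: 8, 11.
Distance 2: 9.
Distance 3: 1, 4, 6, 7, 10.
Distance 4: 5.
Distance 5: 2 — contains 2.

5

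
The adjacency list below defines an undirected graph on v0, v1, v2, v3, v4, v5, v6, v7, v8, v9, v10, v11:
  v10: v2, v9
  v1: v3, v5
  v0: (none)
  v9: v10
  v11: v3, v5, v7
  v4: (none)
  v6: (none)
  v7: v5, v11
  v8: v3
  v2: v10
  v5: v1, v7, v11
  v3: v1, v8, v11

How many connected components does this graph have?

5

From v0: component {v0}.
From v1: component {v1, v3, v5, v7, v8, v11}.
From v2: component {v2, v9, v10}.
From v4: component {v4}.
From v6: component {v6}.
That's 5 components.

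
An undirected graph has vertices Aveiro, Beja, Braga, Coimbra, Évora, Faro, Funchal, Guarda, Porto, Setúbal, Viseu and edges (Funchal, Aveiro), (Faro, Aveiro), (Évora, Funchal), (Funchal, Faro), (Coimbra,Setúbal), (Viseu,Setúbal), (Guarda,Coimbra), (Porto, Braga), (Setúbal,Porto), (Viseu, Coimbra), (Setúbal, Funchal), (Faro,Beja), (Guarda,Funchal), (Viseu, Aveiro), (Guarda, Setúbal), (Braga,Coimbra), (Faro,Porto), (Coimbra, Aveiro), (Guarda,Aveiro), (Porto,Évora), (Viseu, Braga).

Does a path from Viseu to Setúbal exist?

Explore from Viseu.
Distance 1: reach Aveiro, Braga, Coimbra, Setúbal.
Found Setúbal.

Yes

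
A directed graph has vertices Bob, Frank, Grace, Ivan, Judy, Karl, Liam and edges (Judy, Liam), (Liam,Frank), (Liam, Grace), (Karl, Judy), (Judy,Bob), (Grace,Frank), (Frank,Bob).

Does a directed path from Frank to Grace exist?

No

Explore from Frank.
Distance 1: reach Bob.
The search from Frank is exhausted; no directed path reaches Grace.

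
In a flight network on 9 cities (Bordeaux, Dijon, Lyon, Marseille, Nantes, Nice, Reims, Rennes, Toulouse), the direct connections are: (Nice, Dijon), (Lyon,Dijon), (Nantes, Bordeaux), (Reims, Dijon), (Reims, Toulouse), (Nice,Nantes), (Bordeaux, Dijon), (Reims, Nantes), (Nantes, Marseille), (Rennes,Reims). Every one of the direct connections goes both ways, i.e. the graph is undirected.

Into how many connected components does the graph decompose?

From Bordeaux: component {Bordeaux, Dijon, Lyon, Marseille, Nantes, Nice, Reims, Rennes, Toulouse}.
That's 1 component.

1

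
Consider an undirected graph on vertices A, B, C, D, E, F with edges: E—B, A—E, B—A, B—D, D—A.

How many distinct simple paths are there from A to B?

A–B
A–D–B
A–E–B

3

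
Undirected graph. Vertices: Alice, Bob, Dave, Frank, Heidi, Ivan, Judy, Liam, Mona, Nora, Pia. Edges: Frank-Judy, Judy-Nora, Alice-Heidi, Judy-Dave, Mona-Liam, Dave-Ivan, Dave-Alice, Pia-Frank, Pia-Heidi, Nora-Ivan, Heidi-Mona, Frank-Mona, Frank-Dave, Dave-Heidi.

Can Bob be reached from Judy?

Explore from Judy.
Distance 1: reach Dave, Frank, Nora.
Distance 2: reach Alice, Heidi, Ivan, Mona, Pia.
Distance 3: reach Liam.
The search is exhausted without reaching Bob; it lies in a different component.

No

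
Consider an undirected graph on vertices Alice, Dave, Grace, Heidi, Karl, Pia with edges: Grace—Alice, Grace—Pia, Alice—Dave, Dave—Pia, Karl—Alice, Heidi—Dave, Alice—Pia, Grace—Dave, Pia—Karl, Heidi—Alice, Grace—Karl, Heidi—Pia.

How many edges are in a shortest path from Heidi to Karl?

Distance 0: Heidi.
Distance 1: Alice, Dave, Pia.
Distance 2: Grace, Karl — contains Karl.

2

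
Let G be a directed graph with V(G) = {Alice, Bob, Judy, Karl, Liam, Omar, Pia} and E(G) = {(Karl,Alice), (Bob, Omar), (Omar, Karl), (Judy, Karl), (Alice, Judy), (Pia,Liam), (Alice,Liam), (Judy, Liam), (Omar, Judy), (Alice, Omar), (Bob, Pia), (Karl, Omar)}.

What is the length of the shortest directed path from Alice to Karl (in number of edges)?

Distance 0: Alice.
Distance 1: Judy, Liam, Omar.
Distance 2: Karl — contains Karl.

2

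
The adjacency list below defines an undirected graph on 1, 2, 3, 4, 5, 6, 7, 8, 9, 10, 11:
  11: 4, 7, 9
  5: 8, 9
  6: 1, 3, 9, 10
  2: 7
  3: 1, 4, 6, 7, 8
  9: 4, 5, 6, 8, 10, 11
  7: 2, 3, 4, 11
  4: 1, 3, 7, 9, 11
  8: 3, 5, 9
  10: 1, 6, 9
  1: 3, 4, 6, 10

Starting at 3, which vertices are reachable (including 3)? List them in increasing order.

Start at 3.
Its neighbours: 1, 4, 6, 7, 8.
Then their neighbours: 2, 5, 9, 10, 11.
Every vertex is now reached.

1, 2, 3, 4, 5, 6, 7, 8, 9, 10, 11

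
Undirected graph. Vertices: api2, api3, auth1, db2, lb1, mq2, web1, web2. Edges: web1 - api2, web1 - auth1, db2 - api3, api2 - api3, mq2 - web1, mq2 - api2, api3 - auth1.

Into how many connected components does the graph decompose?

From api2: component {api2, api3, auth1, db2, mq2, web1}.
From lb1: component {lb1}.
From web2: component {web2}.
That's 3 components.

3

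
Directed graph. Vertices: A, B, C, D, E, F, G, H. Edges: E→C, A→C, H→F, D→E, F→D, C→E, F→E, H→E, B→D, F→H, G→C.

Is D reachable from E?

No

Explore from E.
Distance 1: reach C.
The search from E is exhausted; no directed path reaches D.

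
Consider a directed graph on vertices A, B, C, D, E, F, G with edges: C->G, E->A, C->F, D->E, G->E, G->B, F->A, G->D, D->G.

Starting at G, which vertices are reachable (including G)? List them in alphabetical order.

A, B, D, E, G

Start at G.
Its neighbours: B, D, E.
Then their neighbours: A.
Nothing further is reachable.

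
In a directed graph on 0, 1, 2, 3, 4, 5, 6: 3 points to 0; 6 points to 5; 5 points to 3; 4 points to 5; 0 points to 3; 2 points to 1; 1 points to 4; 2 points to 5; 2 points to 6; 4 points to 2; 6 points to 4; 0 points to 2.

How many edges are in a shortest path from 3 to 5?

Distance 0: 3.
Distance 1: 0.
Distance 2: 2.
Distance 3: 1, 5, 6 — contains 5.

3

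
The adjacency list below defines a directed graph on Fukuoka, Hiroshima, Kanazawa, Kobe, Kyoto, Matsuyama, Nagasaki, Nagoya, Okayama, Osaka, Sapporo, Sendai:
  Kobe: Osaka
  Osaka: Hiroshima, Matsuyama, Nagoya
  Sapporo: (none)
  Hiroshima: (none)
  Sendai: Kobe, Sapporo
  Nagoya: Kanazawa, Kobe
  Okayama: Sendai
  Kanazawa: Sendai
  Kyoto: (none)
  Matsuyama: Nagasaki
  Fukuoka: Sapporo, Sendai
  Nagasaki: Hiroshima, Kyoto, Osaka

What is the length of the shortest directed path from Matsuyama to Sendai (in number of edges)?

5

Distance 0: Matsuyama.
Distance 1: Nagasaki.
Distance 2: Hiroshima, Kyoto, Osaka.
Distance 3: Nagoya.
Distance 4: Kanazawa, Kobe.
Distance 5: Sendai — contains Sendai.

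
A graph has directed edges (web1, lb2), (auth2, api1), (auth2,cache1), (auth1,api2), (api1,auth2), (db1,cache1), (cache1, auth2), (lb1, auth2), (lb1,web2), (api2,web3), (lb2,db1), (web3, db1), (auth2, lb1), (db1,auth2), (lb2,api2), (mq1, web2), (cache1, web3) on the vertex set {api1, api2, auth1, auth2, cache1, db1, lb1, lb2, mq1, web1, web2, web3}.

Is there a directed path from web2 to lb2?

web2 has no outgoing edges, so nothing is reachable from it.

No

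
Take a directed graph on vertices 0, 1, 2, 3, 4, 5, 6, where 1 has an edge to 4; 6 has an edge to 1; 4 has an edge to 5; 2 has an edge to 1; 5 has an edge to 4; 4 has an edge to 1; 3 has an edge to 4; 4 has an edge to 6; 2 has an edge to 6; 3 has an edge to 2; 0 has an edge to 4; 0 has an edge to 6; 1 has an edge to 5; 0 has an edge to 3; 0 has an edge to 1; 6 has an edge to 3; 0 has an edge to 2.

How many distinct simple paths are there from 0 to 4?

18

0→1→4
0→1→5→4
0→2→1→4
0→2→1→5→4
0→2→6→1→4
0→2→6→1→5→4
0→2→6→3→4
0→3→2→1→4
... and 10 more.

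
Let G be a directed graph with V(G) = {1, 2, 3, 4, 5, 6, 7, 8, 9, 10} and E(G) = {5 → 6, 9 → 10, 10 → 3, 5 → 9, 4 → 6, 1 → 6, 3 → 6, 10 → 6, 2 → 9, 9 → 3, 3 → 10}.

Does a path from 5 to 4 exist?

Explore from 5.
Distance 1: reach 6, 9.
Distance 2: reach 3, 10.
The search from 5 is exhausted; no directed path reaches 4.

No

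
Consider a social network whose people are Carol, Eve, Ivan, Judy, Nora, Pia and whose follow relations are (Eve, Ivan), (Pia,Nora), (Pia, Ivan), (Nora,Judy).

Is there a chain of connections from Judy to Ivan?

No

Judy has no outgoing edges, so nothing is reachable from it.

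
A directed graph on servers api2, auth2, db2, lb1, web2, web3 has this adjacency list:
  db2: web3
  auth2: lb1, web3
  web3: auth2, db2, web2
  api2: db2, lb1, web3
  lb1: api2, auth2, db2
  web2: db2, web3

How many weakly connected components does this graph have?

From api2: component {api2, auth2, db2, lb1, web2, web3}.
That's 1 component.

1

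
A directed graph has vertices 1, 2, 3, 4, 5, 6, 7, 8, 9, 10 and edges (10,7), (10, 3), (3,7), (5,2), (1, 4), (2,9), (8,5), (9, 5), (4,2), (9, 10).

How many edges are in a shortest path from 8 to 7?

Distance 0: 8.
Distance 1: 5.
Distance 2: 2.
Distance 3: 9.
Distance 4: 10.
Distance 5: 3, 7 — contains 7.

5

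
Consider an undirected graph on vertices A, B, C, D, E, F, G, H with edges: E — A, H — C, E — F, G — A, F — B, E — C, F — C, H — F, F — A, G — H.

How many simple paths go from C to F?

7

C–E–A–F
C–E–A–G–H–F
C–E–F
C–F
C–H–F
C–H–G–A–E–F
C–H–G–A–F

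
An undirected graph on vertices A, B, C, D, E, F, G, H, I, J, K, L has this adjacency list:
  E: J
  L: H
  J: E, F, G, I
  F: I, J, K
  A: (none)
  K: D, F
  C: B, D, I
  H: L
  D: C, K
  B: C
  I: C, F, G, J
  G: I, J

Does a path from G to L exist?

No

Explore from G.
Distance 1: reach I, J.
Distance 2: reach C, E, F.
Distance 3: reach B, D, K.
The search is exhausted without reaching L; it lies in a different component.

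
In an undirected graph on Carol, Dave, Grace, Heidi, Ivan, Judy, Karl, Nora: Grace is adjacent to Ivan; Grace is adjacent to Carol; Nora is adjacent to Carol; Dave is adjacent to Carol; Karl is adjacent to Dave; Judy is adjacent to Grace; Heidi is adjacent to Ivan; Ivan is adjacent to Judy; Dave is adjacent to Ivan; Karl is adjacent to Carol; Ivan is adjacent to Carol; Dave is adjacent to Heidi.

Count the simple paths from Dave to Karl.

8

Dave–Carol–Karl
Dave–Heidi–Ivan–Carol–Karl
Dave–Heidi–Ivan–Grace–Carol–Karl
Dave–Heidi–Ivan–Judy–Grace–Carol–Karl
Dave–Ivan–Carol–Karl
Dave–Ivan–Grace–Carol–Karl
Dave–Ivan–Judy–Grace–Carol–Karl
Dave–Karl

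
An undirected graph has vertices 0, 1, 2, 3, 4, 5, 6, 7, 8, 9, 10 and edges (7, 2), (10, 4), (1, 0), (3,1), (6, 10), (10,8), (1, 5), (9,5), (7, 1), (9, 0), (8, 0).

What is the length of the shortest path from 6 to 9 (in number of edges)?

4

Distance 0: 6.
Distance 1: 10.
Distance 2: 4, 8.
Distance 3: 0.
Distance 4: 1, 9 — contains 9.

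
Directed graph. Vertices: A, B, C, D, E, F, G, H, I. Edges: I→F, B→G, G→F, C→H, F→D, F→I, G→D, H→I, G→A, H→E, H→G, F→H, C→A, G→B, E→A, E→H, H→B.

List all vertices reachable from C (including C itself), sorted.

Start at C.
Its neighbours: A, H.
Then their neighbours: B, E, G, I.
Then next layer: D, F.
Every vertex is now reached.

A, B, C, D, E, F, G, H, I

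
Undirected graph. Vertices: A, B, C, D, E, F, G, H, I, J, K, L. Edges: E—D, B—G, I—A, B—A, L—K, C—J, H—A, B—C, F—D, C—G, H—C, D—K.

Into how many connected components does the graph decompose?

2

From A: component {A, B, C, G, H, I, J}.
From D: component {D, E, F, K, L}.
That's 2 components.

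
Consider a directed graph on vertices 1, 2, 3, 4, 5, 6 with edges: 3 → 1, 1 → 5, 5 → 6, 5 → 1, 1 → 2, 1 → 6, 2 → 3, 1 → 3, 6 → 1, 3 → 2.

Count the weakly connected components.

From 1: component {1, 2, 3, 5, 6}.
From 4: component {4}.
That's 2 components.

2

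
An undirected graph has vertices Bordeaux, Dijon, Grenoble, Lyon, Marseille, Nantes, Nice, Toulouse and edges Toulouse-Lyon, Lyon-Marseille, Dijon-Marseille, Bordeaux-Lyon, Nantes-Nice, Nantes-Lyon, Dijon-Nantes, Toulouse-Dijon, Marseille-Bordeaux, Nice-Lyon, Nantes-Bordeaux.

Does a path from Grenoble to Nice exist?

No

Grenoble has no edges, so nothing is reachable from it.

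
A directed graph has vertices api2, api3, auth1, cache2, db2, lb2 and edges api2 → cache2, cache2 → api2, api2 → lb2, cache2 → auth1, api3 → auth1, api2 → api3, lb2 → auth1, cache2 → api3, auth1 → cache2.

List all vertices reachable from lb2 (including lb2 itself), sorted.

Start at lb2.
Its neighbours: auth1.
Then their neighbours: cache2.
Then next layer: api2, api3.
Nothing further is reachable.

api2, api3, auth1, cache2, lb2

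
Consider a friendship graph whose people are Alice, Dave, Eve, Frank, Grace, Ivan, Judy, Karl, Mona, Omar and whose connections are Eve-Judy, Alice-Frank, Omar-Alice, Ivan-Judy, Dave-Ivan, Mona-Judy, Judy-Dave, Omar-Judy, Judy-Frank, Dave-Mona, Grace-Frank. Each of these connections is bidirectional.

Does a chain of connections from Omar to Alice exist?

Explore from Omar.
Distance 1: reach Alice, Judy.
Found Alice.

Yes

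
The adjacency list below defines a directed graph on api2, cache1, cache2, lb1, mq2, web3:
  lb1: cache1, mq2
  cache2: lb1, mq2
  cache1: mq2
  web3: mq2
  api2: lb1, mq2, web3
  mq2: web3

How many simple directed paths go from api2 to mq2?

api2→lb1→cache1→mq2
api2→lb1→mq2
api2→mq2
api2→web3→mq2

4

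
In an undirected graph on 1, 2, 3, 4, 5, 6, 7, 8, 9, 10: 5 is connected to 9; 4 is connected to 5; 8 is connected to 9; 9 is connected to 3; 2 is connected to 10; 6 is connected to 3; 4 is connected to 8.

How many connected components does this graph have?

4

From 1: component {1}.
From 2: component {2, 10}.
From 3: component {3, 4, 5, 6, 8, 9}.
From 7: component {7}.
That's 4 components.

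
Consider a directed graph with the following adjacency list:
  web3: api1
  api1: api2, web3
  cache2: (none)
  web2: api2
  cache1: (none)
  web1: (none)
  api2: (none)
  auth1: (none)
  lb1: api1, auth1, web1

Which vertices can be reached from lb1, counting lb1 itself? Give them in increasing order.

Start at lb1.
Its neighbours: api1, auth1, web1.
Then their neighbours: api2, web3.
Nothing further is reachable.

api1, api2, auth1, lb1, web1, web3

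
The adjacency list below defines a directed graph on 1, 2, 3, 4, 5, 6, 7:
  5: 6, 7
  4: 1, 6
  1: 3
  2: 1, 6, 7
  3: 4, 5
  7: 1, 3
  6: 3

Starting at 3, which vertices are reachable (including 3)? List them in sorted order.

1, 3, 4, 5, 6, 7

Start at 3.
Its neighbours: 4, 5.
Then their neighbours: 1, 6, 7.
Nothing further is reachable.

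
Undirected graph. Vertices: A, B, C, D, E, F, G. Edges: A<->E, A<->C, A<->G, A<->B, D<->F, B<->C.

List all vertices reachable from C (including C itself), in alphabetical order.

A, B, C, E, G

Start at C.
Its neighbours: A, B.
Then their neighbours: E, G.
Nothing further is reachable.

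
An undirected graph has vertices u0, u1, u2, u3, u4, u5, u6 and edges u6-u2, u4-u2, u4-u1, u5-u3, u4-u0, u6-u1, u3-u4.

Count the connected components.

From u0: component {u0, u1, u2, u3, u4, u5, u6}.
That's 1 component.

1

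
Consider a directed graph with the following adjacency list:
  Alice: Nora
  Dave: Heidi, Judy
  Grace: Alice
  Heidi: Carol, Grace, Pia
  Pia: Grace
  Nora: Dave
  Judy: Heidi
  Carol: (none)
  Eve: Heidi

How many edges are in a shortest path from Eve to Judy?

Distance 0: Eve.
Distance 1: Heidi.
Distance 2: Carol, Grace, Pia.
Distance 3: Alice.
Distance 4: Nora.
Distance 5: Dave.
Distance 6: Judy — contains Judy.

6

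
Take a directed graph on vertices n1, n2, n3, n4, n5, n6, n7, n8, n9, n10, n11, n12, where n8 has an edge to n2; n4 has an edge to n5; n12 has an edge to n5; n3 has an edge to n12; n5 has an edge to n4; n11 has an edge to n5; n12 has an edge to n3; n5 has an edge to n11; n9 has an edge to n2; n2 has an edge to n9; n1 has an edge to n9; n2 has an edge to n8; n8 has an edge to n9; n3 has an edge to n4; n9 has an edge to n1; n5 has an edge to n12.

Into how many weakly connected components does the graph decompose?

From n1: component {n1, n2, n8, n9}.
From n3: component {n3, n4, n5, n11, n12}.
From n6: component {n6}.
From n7: component {n7}.
From n10: component {n10}.
That's 5 components.

5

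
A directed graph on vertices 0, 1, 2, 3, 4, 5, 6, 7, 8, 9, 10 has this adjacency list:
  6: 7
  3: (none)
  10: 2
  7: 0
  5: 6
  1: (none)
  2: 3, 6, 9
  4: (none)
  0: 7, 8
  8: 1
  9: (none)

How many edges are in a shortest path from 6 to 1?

4

Distance 0: 6.
Distance 1: 7.
Distance 2: 0.
Distance 3: 8.
Distance 4: 1 — contains 1.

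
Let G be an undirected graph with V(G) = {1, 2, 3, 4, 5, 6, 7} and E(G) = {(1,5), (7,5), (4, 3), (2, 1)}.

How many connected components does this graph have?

3

From 1: component {1, 2, 5, 7}.
From 3: component {3, 4}.
From 6: component {6}.
That's 3 components.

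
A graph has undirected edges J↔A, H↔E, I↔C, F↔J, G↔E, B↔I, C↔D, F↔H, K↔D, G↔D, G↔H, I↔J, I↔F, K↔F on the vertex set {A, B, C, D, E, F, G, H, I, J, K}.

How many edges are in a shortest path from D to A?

4

Distance 0: D.
Distance 1: C, G, K.
Distance 2: E, F, H, I.
Distance 3: B, J.
Distance 4: A — contains A.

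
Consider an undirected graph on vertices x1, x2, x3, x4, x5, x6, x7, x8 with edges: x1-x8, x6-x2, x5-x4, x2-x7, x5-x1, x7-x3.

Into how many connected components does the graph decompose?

2

From x1: component {x1, x4, x5, x8}.
From x2: component {x2, x3, x6, x7}.
That's 2 components.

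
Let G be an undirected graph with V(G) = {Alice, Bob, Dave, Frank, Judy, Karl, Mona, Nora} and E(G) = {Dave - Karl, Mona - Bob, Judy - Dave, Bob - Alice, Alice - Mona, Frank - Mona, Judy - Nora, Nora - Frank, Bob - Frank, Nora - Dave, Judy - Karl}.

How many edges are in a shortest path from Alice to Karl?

5

Distance 0: Alice.
Distance 1: Bob, Mona.
Distance 2: Frank.
Distance 3: Nora.
Distance 4: Dave, Judy.
Distance 5: Karl — contains Karl.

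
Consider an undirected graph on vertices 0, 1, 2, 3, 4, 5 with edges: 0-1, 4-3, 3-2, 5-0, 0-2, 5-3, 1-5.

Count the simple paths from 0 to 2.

0–1–5–3–2
0–2
0–5–3–2

3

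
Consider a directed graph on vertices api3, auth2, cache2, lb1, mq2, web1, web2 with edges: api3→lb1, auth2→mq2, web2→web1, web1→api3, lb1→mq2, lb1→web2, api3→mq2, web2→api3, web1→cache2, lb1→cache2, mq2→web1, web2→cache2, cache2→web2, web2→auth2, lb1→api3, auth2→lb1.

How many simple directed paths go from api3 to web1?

api3→lb1→cache2→web2→auth2→mq2→web1
api3→lb1→cache2→web2→web1
api3→lb1→mq2→web1
api3→lb1→web2→auth2→mq2→web1
api3→lb1→web2→web1
api3→mq2→web1

6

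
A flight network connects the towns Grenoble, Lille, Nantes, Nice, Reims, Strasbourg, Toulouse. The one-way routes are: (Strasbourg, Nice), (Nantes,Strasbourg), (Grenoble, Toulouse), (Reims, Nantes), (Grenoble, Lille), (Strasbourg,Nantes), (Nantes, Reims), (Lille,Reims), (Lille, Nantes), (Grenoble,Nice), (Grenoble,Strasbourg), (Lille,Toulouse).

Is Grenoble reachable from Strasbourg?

No

Explore from Strasbourg.
Distance 1: reach Nantes, Nice.
Distance 2: reach Reims.
The search from Strasbourg is exhausted; no directed path reaches Grenoble.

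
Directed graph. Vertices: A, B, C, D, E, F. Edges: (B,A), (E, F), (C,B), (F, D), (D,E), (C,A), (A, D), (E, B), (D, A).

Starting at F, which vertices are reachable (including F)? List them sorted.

A, B, D, E, F

Start at F.
Its neighbours: D.
Then their neighbours: A, E.
Then next layer: B.
Nothing further is reachable.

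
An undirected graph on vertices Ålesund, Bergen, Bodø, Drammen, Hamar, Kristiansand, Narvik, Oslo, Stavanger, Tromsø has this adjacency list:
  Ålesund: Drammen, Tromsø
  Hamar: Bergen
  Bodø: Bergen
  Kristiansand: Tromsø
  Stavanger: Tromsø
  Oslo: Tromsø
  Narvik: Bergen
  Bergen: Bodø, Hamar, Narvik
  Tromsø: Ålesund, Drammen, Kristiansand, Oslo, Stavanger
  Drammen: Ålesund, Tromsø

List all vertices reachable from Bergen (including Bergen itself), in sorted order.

Start at Bergen.
Its neighbours: Bodø, Hamar, Narvik.
Nothing further is reachable.

Bergen, Bodø, Hamar, Narvik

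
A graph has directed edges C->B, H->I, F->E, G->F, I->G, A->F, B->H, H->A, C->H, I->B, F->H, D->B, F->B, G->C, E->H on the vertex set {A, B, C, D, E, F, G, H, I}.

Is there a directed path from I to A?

Yes

Explore from I.
Distance 1: reach B, G.
Distance 2: reach C, F, H.
Distance 3: reach A, E.
Found A.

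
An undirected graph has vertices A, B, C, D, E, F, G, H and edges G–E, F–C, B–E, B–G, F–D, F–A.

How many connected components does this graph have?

3

From A: component {A, C, D, F}.
From B: component {B, E, G}.
From H: component {H}.
That's 3 components.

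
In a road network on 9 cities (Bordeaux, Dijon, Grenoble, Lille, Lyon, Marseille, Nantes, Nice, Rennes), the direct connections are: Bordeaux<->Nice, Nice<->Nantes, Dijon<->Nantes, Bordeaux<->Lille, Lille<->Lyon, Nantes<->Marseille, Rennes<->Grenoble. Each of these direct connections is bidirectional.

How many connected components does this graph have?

2

From Bordeaux: component {Bordeaux, Dijon, Lille, Lyon, Marseille, Nantes, Nice}.
From Grenoble: component {Grenoble, Rennes}.
That's 2 components.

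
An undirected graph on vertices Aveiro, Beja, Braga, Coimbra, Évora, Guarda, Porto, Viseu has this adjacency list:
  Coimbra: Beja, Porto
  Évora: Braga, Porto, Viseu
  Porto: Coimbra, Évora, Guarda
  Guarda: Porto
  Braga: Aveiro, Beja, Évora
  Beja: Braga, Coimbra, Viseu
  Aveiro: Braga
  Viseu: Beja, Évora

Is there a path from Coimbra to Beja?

Yes

Explore from Coimbra.
Distance 1: reach Beja, Porto.
Found Beja.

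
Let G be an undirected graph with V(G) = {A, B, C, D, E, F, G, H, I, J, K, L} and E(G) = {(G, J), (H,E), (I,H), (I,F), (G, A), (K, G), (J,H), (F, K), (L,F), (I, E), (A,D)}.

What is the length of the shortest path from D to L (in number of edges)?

5

Distance 0: D.
Distance 1: A.
Distance 2: G.
Distance 3: J, K.
Distance 4: F, H.
Distance 5: E, I, L — contains L.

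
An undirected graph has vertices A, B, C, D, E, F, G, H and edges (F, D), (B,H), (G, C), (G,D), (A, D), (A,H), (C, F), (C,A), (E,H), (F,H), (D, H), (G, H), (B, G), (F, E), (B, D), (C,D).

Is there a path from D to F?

Explore from D.
Distance 1: reach A, B, C, F, G, H.
Found F.

Yes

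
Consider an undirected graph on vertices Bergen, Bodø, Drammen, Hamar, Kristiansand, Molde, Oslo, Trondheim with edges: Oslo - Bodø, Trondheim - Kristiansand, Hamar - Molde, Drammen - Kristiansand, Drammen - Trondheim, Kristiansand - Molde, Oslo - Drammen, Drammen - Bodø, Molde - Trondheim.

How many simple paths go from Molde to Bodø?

8

Molde–Kristiansand–Drammen–Bodø
Molde–Kristiansand–Drammen–Oslo–Bodø
Molde–Kristiansand–Trondheim–Drammen–Bodø
Molde–Kristiansand–Trondheim–Drammen–Oslo–Bodø
Molde–Trondheim–Drammen–Bodø
Molde–Trondheim–Drammen–Oslo–Bodø
Molde–Trondheim–Kristiansand–Drammen–Bodø
Molde–Trondheim–Kristiansand–Drammen–Oslo–Bodø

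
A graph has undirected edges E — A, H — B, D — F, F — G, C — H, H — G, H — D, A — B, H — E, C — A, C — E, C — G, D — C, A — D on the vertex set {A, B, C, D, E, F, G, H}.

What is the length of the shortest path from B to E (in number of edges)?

2

Distance 0: B.
Distance 1: A, H.
Distance 2: C, D, E, G — contains E.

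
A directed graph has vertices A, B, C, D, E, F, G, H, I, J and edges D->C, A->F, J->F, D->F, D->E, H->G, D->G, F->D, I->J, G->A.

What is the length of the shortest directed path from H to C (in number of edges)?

Distance 0: H.
Distance 1: G.
Distance 2: A.
Distance 3: F.
Distance 4: D.
Distance 5: C, E — contains C.

5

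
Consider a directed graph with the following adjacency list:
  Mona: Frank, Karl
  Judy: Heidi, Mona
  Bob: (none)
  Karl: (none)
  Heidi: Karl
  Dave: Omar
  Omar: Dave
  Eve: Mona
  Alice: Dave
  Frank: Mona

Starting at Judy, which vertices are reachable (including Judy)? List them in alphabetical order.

Start at Judy.
Its neighbours: Heidi, Mona.
Then their neighbours: Frank, Karl.
Nothing further is reachable.

Frank, Heidi, Judy, Karl, Mona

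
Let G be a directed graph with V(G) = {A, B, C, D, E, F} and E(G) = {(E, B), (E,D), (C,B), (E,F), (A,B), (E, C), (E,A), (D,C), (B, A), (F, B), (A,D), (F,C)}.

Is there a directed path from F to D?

Explore from F.
Distance 1: reach B, C.
Distance 2: reach A.
Distance 3: reach D.
Found D.

Yes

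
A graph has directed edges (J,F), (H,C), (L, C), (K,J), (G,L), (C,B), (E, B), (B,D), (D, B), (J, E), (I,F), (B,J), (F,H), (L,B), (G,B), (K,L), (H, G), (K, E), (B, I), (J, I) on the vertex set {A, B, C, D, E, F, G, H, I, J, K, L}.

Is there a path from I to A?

No

Explore from I.
Distance 1: reach F.
Distance 2: reach H.
Distance 3: reach C, G.
Distance 4: reach B, L.
Distance 5: reach D, J.
Distance 6: reach E.
The search from I is exhausted; no directed path reaches A.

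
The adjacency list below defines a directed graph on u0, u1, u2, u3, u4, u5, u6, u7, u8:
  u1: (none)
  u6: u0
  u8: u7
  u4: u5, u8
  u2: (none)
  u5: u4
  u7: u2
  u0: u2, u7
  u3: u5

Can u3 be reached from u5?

Explore from u5.
Distance 1: reach u4.
Distance 2: reach u8.
Distance 3: reach u7.
Distance 4: reach u2.
The search from u5 is exhausted; no directed path reaches u3.

No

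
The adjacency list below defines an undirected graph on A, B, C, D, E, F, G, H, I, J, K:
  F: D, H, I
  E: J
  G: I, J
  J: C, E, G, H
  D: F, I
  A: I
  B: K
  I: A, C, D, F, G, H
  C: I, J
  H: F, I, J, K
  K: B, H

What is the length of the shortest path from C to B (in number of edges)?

Distance 0: C.
Distance 1: I, J.
Distance 2: A, D, E, F, G, H.
Distance 3: K.
Distance 4: B — contains B.

4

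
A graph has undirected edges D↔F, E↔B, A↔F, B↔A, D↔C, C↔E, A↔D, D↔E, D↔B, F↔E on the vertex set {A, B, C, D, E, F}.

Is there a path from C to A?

Yes

Explore from C.
Distance 1: reach D, E.
Distance 2: reach A, B, F.
Found A.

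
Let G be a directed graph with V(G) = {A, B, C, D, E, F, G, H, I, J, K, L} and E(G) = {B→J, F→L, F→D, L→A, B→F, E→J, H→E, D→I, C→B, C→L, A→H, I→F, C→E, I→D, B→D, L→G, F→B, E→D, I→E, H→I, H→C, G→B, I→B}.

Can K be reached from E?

No

Explore from E.
Distance 1: reach D, J.
Distance 2: reach I.
Distance 3: reach B, F.
Distance 4: reach L.
Distance 5: reach A, G.
Distance 6: reach H.
Distance 7: reach C.
The search from E is exhausted; no directed path reaches K.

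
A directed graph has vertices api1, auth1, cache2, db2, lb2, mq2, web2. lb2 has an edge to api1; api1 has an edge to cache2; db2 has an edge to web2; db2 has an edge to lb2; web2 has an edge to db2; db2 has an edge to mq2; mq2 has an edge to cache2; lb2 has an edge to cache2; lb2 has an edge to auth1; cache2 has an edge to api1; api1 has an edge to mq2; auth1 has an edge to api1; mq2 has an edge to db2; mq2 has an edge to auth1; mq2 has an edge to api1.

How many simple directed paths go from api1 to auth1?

2

api1→mq2→auth1
api1→mq2→db2→lb2→auth1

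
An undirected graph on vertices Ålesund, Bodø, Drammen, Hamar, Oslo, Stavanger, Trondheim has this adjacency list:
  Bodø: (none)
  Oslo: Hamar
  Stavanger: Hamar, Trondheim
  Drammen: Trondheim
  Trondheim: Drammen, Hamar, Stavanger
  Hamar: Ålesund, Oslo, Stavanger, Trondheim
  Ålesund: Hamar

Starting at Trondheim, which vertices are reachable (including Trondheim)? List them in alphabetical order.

Ålesund, Drammen, Hamar, Oslo, Stavanger, Trondheim

Start at Trondheim.
Its neighbours: Drammen, Hamar, Stavanger.
Then their neighbours: Ålesund, Oslo.
Nothing further is reachable.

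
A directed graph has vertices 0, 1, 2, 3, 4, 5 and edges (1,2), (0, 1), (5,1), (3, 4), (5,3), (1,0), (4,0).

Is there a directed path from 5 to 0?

Yes

Explore from 5.
Distance 1: reach 1, 3.
Distance 2: reach 0, 2, 4.
Found 0.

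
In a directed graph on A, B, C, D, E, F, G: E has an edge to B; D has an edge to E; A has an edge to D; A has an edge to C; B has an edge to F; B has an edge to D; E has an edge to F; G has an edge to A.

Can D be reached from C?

No

C has no outgoing edges, so nothing is reachable from it.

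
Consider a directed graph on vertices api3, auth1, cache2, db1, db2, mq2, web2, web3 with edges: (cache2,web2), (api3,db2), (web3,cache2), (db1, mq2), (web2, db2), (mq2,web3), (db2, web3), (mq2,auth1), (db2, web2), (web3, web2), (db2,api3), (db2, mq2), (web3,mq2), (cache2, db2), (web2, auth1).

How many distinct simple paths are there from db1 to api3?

3

db1→mq2→web3→cache2→db2→api3
db1→mq2→web3→cache2→web2→db2→api3
db1→mq2→web3→web2→db2→api3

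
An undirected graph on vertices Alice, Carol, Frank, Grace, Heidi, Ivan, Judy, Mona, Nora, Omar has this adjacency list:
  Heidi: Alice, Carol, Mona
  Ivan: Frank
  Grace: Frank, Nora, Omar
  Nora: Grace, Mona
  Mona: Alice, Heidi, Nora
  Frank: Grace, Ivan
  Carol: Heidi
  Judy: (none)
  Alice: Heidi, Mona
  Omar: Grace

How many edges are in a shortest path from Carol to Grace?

Distance 0: Carol.
Distance 1: Heidi.
Distance 2: Alice, Mona.
Distance 3: Nora.
Distance 4: Grace — contains Grace.

4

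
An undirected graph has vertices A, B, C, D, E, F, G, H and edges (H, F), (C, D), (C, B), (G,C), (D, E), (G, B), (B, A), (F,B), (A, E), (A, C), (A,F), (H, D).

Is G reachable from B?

Explore from B.
Distance 1: reach A, C, F, G.
Found G.

Yes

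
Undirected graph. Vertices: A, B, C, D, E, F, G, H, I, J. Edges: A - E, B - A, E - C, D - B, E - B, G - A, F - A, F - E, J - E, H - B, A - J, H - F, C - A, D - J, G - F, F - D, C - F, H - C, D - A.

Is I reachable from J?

Explore from J.
Distance 1: reach A, D, E.
Distance 2: reach B, C, F, G.
Distance 3: reach H.
The search is exhausted without reaching I; it lies in a different component.

No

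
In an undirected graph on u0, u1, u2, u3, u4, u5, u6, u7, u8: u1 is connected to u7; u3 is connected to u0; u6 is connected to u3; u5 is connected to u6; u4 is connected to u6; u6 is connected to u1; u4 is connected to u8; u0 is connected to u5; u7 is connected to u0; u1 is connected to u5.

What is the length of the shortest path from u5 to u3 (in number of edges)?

Distance 0: u5.
Distance 1: u0, u1, u6.
Distance 2: u3, u4, u7 — contains u3.

2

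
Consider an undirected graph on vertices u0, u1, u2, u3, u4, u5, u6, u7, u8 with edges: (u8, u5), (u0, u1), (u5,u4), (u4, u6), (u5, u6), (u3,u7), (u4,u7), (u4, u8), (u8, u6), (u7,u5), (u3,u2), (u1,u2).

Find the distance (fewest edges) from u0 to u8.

Distance 0: u0.
Distance 1: u1.
Distance 2: u2.
Distance 3: u3.
Distance 4: u7.
Distance 5: u4, u5.
Distance 6: u6, u8 — contains u8.

6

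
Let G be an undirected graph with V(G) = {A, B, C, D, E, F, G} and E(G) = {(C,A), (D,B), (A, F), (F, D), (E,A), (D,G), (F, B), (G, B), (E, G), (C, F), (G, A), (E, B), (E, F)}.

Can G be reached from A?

Explore from A.
Distance 1: reach C, E, F, G.
Found G.

Yes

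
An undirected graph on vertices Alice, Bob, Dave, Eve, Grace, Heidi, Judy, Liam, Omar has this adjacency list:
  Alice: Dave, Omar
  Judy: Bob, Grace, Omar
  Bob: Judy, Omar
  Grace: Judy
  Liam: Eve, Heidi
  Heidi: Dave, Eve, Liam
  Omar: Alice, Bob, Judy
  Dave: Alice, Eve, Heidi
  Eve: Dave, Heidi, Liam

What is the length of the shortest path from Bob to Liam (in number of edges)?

Distance 0: Bob.
Distance 1: Judy, Omar.
Distance 2: Alice, Grace.
Distance 3: Dave.
Distance 4: Eve, Heidi.
Distance 5: Liam — contains Liam.

5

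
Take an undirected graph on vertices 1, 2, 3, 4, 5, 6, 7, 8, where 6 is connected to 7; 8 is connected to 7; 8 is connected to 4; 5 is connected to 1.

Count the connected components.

4

From 1: component {1, 5}.
From 2: component {2}.
From 3: component {3}.
From 4: component {4, 6, 7, 8}.
That's 4 components.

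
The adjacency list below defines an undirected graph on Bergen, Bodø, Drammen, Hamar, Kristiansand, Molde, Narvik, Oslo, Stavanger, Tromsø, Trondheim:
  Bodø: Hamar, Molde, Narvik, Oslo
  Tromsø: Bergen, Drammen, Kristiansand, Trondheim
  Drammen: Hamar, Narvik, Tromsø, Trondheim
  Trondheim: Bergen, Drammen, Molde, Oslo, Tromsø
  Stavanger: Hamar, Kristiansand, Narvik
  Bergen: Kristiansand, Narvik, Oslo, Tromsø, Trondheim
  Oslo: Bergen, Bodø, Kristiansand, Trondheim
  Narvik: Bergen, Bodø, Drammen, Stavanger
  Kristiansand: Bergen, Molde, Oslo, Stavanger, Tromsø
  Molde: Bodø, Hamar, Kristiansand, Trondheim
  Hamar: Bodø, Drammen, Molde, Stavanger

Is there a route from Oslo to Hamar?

Explore from Oslo.
Distance 1: reach Bergen, Bodø, Kristiansand, Trondheim.
Distance 2: reach Drammen, Hamar, Molde, Narvik, Stavanger, Tromsø.
Found Hamar.

Yes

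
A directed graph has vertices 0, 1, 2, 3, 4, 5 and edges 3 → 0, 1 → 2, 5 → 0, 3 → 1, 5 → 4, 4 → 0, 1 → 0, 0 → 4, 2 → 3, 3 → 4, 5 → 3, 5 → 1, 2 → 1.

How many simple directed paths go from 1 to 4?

3

1→0→4
1→2→3→0→4
1→2→3→4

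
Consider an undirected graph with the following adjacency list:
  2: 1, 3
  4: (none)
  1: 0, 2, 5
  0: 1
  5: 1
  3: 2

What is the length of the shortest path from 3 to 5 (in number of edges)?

3

Distance 0: 3.
Distance 1: 2.
Distance 2: 1.
Distance 3: 0, 5 — contains 5.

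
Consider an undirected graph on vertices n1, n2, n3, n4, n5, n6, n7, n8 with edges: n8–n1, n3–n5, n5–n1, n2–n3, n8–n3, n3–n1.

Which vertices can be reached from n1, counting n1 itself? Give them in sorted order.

n1, n2, n3, n5, n8

Start at n1.
Its neighbours: n3, n5, n8.
Then their neighbours: n2.
Nothing further is reachable.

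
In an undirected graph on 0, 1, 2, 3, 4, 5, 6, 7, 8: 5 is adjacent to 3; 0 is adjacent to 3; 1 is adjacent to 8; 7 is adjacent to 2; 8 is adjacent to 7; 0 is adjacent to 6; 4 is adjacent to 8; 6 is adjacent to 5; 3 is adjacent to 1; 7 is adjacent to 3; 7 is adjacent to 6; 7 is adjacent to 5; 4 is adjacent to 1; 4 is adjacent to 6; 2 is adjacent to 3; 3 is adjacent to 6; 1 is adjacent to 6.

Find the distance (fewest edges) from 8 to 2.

2

Distance 0: 8.
Distance 1: 1, 4, 7.
Distance 2: 2, 3, 5, 6 — contains 2.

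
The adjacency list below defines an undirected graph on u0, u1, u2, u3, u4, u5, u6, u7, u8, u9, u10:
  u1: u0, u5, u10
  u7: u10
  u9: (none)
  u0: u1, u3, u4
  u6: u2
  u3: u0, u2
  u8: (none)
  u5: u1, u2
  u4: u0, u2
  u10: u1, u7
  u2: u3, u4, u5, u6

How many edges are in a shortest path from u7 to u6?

5

Distance 0: u7.
Distance 1: u10.
Distance 2: u1.
Distance 3: u0, u5.
Distance 4: u2, u3, u4.
Distance 5: u6 — contains u6.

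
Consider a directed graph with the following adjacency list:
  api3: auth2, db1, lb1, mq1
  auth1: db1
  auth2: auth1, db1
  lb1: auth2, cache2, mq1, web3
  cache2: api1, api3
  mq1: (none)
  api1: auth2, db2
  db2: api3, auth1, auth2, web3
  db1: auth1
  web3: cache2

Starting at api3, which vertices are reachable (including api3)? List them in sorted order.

Start at api3.
Its neighbours: auth2, db1, lb1, mq1.
Then their neighbours: auth1, cache2, web3.
Then next layer: api1.
Then next layer: db2.
Every vertex is now reached.

api1, api3, auth1, auth2, cache2, db1, db2, lb1, mq1, web3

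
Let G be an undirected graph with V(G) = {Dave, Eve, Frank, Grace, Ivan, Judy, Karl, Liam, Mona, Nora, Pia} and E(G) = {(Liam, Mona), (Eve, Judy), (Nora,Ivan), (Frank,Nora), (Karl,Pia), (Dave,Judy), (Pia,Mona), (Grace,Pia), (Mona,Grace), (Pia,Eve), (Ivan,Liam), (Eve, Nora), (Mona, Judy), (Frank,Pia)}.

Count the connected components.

1

From Dave: component {Dave, Eve, Frank, Grace, Ivan, Judy, Karl, Liam, Mona, Nora, Pia}.
That's 1 component.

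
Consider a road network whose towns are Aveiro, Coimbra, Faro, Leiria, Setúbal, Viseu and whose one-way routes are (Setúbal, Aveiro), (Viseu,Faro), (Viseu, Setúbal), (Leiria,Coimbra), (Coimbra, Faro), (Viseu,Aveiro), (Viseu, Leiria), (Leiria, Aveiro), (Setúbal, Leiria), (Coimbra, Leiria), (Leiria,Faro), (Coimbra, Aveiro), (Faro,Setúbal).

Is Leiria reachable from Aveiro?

Aveiro has no outgoing edges, so nothing is reachable from it.

No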